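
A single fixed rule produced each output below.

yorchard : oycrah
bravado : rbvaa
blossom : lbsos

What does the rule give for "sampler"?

aspml

The rule is to delete the last 2 characters, then swap each adjacent pair of characters (1↔2, 3↔4, ...).
Applying both steps to "sampler": "sampl", then "aspml".
(Check on "yorchard": → "yorcha" → "oycrah" ✓)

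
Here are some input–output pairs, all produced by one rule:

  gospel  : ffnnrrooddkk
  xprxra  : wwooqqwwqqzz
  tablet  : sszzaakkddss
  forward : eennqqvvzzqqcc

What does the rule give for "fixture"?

What's happening: double every character, then shift every letter 1 place backward in the alphabet (wrapping around).
For "fixture", step one produces "ffiixxttuurree"; step two turns that into "eehhwwssttqqdd".

eehhwwssttqqdd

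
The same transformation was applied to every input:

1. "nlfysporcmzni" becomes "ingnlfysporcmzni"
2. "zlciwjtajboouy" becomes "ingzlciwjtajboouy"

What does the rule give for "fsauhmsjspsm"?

The rule is to prepend "ing".
"fsauhmsjspsm" → "ingfsauhmsjspsm".

ingfsauhmsjspsm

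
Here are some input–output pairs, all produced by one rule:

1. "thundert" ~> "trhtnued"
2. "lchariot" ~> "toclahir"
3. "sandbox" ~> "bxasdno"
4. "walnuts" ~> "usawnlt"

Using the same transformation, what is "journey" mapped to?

nyojrue

In each case the input is transformed by: swap each adjacent pair of characters (1↔2, 3↔4, ...), then move the last 2 characters to the front (rotate right by 2).
On "journey": the first step gives "ojrueny", and the second then gives "nyojrue".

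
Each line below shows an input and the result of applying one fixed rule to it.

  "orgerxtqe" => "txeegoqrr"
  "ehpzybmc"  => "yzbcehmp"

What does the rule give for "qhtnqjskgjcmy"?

Rule — sort the characters into alphabetical order, then move the last 2 characters to the front (rotate right by 2).
"qhtnqjskgjcmy" → "cghjjkmnqqsty" → "tycghjjkmnqqs".
(Check on "orgerxtqe": → "eegoqrrtx" → "txeegoqrr" ✓)

tycghjjkmnqqs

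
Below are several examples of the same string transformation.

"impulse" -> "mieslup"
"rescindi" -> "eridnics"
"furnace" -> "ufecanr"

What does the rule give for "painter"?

apretni

Each output is the input with this applied: reverse the string, then move the last 2 characters to the front (rotate right by 2).
So "painter" becomes "apretni".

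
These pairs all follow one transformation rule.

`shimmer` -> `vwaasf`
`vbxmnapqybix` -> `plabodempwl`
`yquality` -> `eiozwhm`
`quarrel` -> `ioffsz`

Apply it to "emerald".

asfozr

The transformation: shift every letter 12 places backward in the alphabet (wrapping around), then delete the first character.
Starting from "emerald": after the first operation, "sasfozr"; after the second, "asfozr".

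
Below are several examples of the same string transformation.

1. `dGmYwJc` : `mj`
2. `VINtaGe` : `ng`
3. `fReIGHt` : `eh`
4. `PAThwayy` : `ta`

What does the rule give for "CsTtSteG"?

What's happening: keep one character in every 3, starting at position 3 (positions 3rd, 6th, 9th, ...), then convert every letter to lowercase.
Starting from "CsTtSteG": after the first operation, "Tt"; after the second, "tt".
(Check on "VINtaGe": → "NG" → "ng" ✓)

tt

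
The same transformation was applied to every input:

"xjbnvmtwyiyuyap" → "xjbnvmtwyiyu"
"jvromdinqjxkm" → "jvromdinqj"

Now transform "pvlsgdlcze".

pvlsgdl

The transformation: delete the last 3 characters.
For "pvlsgdlcze" the result is "pvlsgdl".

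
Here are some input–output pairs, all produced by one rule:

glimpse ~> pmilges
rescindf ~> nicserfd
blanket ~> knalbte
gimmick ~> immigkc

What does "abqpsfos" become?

Rule — reverse the string, then move the first 2 characters to the end (rotate left by 2).
Starting from "abqpsfos": after the first operation, "sofspqba"; after the second, "fspqbaso".

fspqbaso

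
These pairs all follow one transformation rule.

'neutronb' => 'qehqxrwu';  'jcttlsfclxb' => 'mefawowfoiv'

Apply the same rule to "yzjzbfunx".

bacqmxcie

Looking at the pairs, the operation is to take characters alternately from the front and the back (1st, last, 2nd, 2nd-last, ...), then shift every letter 3 places forward in the alphabet (wrapping around).
Applying both steps to "yzjzbfunx": "yxznjuzfb", then "bacqmxcie".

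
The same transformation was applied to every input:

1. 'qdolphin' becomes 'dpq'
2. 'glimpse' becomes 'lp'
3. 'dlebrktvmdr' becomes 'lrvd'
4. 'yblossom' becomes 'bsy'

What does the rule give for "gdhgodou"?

dog

Each output is the input with this applied: swap the first and last characters, then keep one character in every 3, starting at position 2 (positions 2nd, 5th, 8th, ...).
On "gdhgodou" that produces "dog".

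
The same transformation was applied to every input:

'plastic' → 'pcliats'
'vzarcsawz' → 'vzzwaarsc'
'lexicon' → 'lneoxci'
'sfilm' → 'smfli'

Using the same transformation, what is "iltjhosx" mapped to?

The pattern: take characters alternately from the front and the back (1st, last, 2nd, 2nd-last, ...).
Doing the same to "iltjhosx": "ixlstojh".

ixlstojh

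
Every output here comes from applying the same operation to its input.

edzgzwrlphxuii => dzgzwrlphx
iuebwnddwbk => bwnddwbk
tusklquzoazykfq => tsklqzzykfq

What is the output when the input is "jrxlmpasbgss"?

jrxlmpsbgss

The rule is to remove every vowel.
So "jrxlmpasbgss" becomes "jrxlmpsbgss".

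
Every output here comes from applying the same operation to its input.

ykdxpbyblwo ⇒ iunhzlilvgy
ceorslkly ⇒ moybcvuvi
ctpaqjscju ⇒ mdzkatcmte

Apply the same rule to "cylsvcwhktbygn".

Looking at the pairs, the operation is to shift every letter 10 places forward in the alphabet (wrapping around).
For "cylsvcwhktbygn" the result is "mivcfmgrudliqx".

mivcfmgrudliqx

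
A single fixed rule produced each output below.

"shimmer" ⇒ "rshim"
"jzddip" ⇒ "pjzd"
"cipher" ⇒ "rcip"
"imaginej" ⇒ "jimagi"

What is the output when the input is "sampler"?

What's happening: move the last character to the front, then delete the last 2 characters.
Applying both steps to "sampler": "rsample", then "rsamp".

rsamp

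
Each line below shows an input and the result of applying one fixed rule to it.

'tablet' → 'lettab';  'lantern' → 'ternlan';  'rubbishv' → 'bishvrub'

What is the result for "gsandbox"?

ndboxgsa

Each output is the input with this applied: move the first 3 characters to the end (rotate left by 3).
"gsandbox" → "ndboxgsa".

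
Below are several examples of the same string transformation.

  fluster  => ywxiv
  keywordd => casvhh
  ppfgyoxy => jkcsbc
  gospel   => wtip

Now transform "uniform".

mjsvq

Rule — shift every letter 4 places forward in the alphabet (wrapping around), then delete the first 2 characters.
Applying both steps to "uniform": "yrmjsvq", then "mjsvq".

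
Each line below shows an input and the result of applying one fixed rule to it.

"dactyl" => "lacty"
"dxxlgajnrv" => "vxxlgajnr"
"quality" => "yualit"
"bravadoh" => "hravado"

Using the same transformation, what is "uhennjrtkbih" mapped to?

hhennjrtkbi

The pattern: delete the first character, then move the last character to the front.
"uhennjrtkbih" → "hennjrtkbih" → "hhennjrtkbi".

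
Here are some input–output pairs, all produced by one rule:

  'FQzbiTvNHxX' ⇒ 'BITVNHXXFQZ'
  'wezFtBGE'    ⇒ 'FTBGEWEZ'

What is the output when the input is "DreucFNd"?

Each output is the input with this applied: move the first 3 characters to the end (rotate left by 3), then convert every letter to uppercase.
Applying both steps to "DreucFNd": "ucFNdDre", then "UCFNDDRE".
(Check on "FQzbiTvNHxX": → "biTvNHxXFQz" → "BITVNHXXFQZ" ✓)

UCFNDDRE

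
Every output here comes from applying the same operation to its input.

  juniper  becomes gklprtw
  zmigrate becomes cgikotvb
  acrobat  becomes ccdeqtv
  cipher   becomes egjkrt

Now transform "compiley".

egknoqra

Each output is the input with this applied: sort the characters into alphabetical order, then shift every letter 2 places forward in the alphabet (wrapping around).
Working it through for "compiley": intermediate "ceilmopy", final "egknoqra".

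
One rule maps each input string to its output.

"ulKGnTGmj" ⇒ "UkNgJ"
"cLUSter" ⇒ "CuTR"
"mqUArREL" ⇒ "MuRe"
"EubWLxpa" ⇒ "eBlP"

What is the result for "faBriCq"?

FbIQ

In each case the input is transformed by: flip the case of every letter, then keep every other character starting from the first (positions 1st, 3rd, 5th, ...).
Working it through for "faBriCq": intermediate "FAbRIcQ", final "FbIQ".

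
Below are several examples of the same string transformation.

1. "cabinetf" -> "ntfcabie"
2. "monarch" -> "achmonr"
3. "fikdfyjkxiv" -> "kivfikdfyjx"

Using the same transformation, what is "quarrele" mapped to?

rlequare

The transformation: move the last 3 characters to the front (rotate right by 3), then swap the first and last characters.
"quarrele" → "elequarr" → "rlequare".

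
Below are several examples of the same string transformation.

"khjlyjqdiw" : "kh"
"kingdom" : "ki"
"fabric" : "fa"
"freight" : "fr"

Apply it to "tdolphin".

The transformation: keep only the first 2 characters.
On "tdolphin" that produces "td".

td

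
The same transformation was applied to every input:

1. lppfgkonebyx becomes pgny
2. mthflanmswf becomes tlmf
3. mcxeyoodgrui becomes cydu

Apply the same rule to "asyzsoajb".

Looking at the pairs, the operation is to keep one character in every 3, starting at position 2 (positions 2nd, 5th, 8th, ...).
On "asyzsoajb" that produces "ssj".

ssj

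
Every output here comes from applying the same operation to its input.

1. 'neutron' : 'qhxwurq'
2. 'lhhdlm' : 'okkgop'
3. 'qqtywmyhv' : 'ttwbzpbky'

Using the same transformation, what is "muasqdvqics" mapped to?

Rule — shift every letter 3 places forward in the alphabet (wrapping around).
"muasqdvqics" → "pxdvtgytlfv".

pxdvtgytlfv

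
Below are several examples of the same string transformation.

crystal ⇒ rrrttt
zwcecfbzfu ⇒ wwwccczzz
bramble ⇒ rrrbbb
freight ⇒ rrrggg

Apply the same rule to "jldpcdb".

lllccc

Rule — keep one character in every 3, starting at position 2 (positions 2nd, 5th, 8th, ...), then repeat every character 3 times.
On "jldpcdb": the first step gives "lc", and the second then gives "lllccc".
(Check on "bramble": → "rb" → "rrrbbb" ✓)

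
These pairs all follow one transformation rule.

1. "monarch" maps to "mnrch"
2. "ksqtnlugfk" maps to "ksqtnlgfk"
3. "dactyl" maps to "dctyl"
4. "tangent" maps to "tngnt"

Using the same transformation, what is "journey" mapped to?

jrny

Rule — remove every vowel.
For "journey" the result is "jrny".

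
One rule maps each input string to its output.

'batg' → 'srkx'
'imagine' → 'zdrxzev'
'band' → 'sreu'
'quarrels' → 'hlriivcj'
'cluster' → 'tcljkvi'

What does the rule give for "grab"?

The pattern: shift every letter 9 places backward in the alphabet (wrapping around).
"grab" → "xirs".

xirs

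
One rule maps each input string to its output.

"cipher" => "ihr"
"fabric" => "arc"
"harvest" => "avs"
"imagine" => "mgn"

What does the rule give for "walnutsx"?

Looking at the pairs, the operation is to keep every other character starting from the second (positions 2nd, 4th, 6th, ...).
Applying that to "walnutsx" gives "antx".

antx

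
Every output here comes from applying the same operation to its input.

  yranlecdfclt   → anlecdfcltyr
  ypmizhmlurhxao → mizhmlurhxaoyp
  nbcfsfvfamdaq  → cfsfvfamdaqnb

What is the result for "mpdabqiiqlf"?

dabqiiqlfmp

Rule — move the first 2 characters to the end (rotate left by 2).
"mpdabqiiqlf" → "dabqiiqlfmp".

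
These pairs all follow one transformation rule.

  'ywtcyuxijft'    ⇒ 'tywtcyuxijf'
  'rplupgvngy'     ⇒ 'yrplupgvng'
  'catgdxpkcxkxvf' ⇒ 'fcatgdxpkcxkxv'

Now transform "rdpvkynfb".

brdpvkynf

The pattern: move the last character to the front.
So "rdpvkynfb" becomes "brdpvkynf".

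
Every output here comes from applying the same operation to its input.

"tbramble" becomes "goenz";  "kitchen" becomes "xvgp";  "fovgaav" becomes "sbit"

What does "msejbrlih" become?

Rule — shift every letter 13 places forward in the alphabet (wrapping around) — i.e. ROT13, then delete the last 3 characters.
On "msejbrlih": the first step gives "zfrwoeyvu", and the second then gives "zfrwoe".

zfrwoe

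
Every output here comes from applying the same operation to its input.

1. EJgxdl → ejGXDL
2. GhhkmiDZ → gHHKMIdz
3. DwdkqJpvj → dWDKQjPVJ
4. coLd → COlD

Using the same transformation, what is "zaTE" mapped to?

In each case the input is transformed by: flip the case of every letter.
For "zaTE" the result is "ZAte".

ZAte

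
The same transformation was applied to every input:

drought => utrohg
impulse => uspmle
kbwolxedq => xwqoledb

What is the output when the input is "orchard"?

rrhdca

Each output is the input with this applied: delete the first character, then sort the characters into reverse alphabetical order.
"orchard" → "rchard" → "rrhdca".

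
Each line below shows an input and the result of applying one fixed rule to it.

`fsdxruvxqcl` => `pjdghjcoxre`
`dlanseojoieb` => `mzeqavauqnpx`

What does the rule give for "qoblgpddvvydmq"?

The transformation: shift every letter 12 places forward in the alphabet (wrapping around), then move the first 2 characters to the end (rotate left by 2).
Applying both steps to "qoblgpddvvydmq": "canxsbpphhkpyc", then "nxsbpphhkpycca".

nxsbpphhkpycca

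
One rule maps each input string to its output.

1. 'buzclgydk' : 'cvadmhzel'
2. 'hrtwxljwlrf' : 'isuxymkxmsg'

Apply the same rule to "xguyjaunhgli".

yhvzkbvoihmj

In each case the input is transformed by: shift every letter 1 place forward in the alphabet (wrapping around).
On "xguyjaunhgli" that produces "yhvzkbvoihmj".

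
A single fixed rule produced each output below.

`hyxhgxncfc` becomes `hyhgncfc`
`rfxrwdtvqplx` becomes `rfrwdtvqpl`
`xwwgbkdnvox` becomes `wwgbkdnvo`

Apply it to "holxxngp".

Looking at the pairs, the operation is to remove every "x".
"holxxngp" → "holngp".

holngp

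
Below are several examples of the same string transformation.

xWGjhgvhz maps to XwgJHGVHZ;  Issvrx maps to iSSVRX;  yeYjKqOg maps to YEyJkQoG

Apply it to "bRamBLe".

In each case the input is transformed by: flip the case of every letter.
Applying that to "bRamBLe" gives "BrAMblE".

BrAMblE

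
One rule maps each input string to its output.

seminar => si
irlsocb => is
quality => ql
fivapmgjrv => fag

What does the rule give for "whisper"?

ws

Each output is the input with this applied: move the last character to the front, then keep one character in every 3, starting at position 2 (positions 2nd, 5th, 8th, ...).
On "whisper": the first step gives "rwhispe", and the second then gives "ws".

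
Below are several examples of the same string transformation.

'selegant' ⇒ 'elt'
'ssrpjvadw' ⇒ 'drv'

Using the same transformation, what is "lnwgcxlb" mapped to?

clx

The transformation: sort the characters into alphabetical order, then keep one character in every 3, starting at position 2 (positions 2nd, 5th, 8th, ...).
Applying both steps to "lnwgcxlb": "bcgllnwx", then "clx".
(Check on "ssrpjvadw": → "adjprssvw" → "drv" ✓)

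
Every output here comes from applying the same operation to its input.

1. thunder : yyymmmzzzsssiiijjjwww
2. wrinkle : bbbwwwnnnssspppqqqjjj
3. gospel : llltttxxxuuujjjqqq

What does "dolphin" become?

Looking at the pairs, the operation is to shift every letter 5 places forward in the alphabet (wrapping around), then repeat every character 3 times.
Applying that to "dolphin" gives "iiitttqqquuummmnnnsss".

iiitttqqquuummmnnnsss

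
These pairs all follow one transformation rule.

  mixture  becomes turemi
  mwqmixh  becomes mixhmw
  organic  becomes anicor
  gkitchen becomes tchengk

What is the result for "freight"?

ightfr

The pattern: move the first 3 characters to the end (rotate left by 3), then delete the last character.
Applying both steps to "freight": "ightfre", then "ightfr".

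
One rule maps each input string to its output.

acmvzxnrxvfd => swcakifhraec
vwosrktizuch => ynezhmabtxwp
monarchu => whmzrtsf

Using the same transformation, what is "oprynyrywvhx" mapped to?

wdbamctuwdsd

The pattern: swap the front and back halves of the string, then shift every letter 5 places forward in the alphabet (wrapping around).
On "oprynyrywvhx": the first step gives "rywvhxopryny", and the second then gives "wdbamctuwdsd".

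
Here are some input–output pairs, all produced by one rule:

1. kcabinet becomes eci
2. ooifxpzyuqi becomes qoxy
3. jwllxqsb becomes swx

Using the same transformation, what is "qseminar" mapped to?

In each case the input is transformed by: move the last 3 characters to the front (rotate right by 3), then keep one character in every 3, starting at position 2 (positions 2nd, 5th, 8th, ...).
Starting from "qseminar": after the first operation, "narqsemi"; after the second, "asi".

asi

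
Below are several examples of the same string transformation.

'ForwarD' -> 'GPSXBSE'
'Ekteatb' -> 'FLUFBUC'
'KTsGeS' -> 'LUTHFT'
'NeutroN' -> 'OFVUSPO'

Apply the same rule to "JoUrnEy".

The pattern: shift every letter 1 place forward in the alphabet (wrapping around), then convert every letter to uppercase.
"JoUrnEy" → "KpVsoFz" → "KPVSOFZ".

KPVSOFZ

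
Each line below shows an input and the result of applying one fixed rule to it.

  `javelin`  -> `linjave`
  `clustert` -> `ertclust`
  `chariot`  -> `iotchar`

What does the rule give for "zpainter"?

terzpain

The pattern: move the last 3 characters to the front (rotate right by 3).
Doing the same to "zpainter": "terzpain".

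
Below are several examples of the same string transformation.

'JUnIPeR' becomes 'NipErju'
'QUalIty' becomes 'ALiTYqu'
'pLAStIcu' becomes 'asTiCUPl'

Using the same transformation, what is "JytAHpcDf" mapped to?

In each case the input is transformed by: move the first 2 characters to the end (rotate left by 2), then flip the case of every letter.
For "JytAHpcDf", step one produces "tAHpcDfJy"; step two turns that into "TahPCdFjY".
(Check on "QUalIty": → "alItyQU" → "ALiTYqu" ✓)

TahPCdFjY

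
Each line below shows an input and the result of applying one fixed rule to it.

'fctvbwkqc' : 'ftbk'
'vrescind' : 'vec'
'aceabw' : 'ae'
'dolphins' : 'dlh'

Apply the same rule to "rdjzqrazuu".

rjqa

The transformation: keep every other character starting from the first (positions 1st, 3rd, 5th, ...), then delete the last character.
Applying both steps to "rdjzqrazuu": "rjqau", then "rjqa".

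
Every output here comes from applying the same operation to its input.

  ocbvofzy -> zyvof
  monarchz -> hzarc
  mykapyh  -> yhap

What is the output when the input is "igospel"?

elsp

The pattern: delete the first 3 characters, then move the last 2 characters to the front (rotate right by 2).
"igospel" → "elsp".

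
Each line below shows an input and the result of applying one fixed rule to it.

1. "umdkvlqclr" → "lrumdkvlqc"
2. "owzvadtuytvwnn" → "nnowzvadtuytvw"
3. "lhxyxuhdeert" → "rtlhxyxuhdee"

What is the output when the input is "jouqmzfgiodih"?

ihjouqmzfgiod

What's happening: move the last 2 characters to the front (rotate right by 2).
Doing the same to "jouqmzfgiodih": "ihjouqmzfgiod".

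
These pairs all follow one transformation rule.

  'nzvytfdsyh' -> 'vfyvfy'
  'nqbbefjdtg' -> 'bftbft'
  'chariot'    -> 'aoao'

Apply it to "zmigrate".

Rule — keep one character in every 3, starting at position 3 (positions 3rd, 6th, 9th, ...), then write the whole string twice.
"zmigrate" → "ia" → "iaia".

iaia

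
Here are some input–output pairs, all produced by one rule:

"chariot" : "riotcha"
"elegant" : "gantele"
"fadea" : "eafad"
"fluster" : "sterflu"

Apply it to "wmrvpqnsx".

Each output is the input with this applied: move the first 3 characters to the end (rotate left by 3).
"wmrvpqnsx" → "vpqnsxwmr".

vpqnsxwmr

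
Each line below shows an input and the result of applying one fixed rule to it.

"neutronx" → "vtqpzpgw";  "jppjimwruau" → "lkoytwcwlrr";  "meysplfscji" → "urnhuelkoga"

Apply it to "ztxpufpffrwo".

rwhrhhtyqbvz

In each case the input is transformed by: shift every letter 2 places forward in the alphabet (wrapping around), then move the first 3 characters to the end (rotate left by 3).
For "ztxpufpffrwo", step one produces "bvzrwhrhhtyq"; step two turns that into "rwhrhhtyqbvz".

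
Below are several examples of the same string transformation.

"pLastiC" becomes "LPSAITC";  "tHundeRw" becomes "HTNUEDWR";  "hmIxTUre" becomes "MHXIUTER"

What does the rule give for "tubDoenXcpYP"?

Each output is the input with this applied: swap each adjacent pair of characters (1↔2, 3↔4, ...), then convert every letter to uppercase.
Working it through for "tubDoenXcpYP": intermediate "utDbeoXnpcPY", final "UTDBEOXNPCPY".

UTDBEOXNPCPY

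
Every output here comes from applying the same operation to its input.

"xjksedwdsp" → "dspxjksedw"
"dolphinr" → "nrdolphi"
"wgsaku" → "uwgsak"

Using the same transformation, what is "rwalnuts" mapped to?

tsrwalnu

The transformation: swap the front and back halves of the string, then move the first 2 characters to the end (rotate left by 2).
Working it through for "rwalnuts": intermediate "nutsrwal", final "tsrwalnu".
(Check on "xjksedwdsp": → "dwdspxjkse" → "dspxjksedw" ✓)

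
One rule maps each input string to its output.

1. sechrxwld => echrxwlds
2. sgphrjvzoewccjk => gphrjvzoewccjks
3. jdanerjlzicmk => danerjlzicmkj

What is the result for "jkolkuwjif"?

Rule — move the first character to the end.
Doing the same to "jkolkuwjif": "kolkuwjifj".

kolkuwjifj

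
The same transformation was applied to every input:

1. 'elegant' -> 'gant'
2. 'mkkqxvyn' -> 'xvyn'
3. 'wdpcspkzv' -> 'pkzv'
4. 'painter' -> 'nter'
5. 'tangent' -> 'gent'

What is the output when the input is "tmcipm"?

cipm

The pattern: keep only the last 4 characters.
"tmcipm" → "cipm".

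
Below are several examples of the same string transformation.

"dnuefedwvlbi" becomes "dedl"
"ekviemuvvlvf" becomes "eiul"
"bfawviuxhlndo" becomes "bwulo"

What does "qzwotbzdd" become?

The pattern: keep one character in every 3, starting at position 1 (positions 1st, 4th, 7th, ...).
For "qzwotbzdd" the result is "qoz".

qoz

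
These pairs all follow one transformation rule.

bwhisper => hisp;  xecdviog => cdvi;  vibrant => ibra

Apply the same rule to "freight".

reig

The rule is to move the last 2 characters to the front (rotate right by 2), then keep only the last 4 characters.
Applying both steps to "freight": "htfreig", then "reig".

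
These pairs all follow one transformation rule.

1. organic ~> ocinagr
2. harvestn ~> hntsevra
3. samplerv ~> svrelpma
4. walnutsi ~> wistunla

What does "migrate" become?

The transformation: reverse the string, then move the last character to the front.
For "migrate", step one produces "etargim"; step two turns that into "metargi".

metargi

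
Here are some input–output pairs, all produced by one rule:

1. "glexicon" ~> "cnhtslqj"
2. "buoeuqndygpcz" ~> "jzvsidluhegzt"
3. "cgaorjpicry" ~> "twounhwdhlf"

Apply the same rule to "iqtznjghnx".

esolmscnvy

The transformation: shift every letter 5 places forward in the alphabet (wrapping around), then move the first 3 characters to the end (rotate left by 3).
Starting from "iqtznjghnx": after the first operation, "nvyesolmsc"; after the second, "esolmscnvy".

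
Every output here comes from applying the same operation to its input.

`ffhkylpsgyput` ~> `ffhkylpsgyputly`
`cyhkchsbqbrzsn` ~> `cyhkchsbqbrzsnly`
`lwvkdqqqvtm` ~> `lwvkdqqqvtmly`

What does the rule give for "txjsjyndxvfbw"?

txjsjyndxvfbwly

The rule is to append "ly".
Doing the same to "txjsjyndxvfbw": "txjsjyndxvfbwly".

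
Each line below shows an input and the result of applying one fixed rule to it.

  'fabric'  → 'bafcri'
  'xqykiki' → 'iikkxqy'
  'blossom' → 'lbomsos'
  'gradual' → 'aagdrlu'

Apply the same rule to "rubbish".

The pattern: sort the characters into alphabetical order, then swap each adjacent pair of characters (1↔2, 3↔4, ...).
Applying both steps to "rubbish": "bbhirsu", then "bbihsru".

bbihsru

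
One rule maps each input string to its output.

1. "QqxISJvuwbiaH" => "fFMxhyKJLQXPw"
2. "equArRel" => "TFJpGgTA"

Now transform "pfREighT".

EUgtXVWi

Rule — shift every letter 11 places backward in the alphabet (wrapping around), then flip the case of every letter.
On "pfREighT": the first step gives "euGTxvwI", and the second then gives "EUgtXVWi".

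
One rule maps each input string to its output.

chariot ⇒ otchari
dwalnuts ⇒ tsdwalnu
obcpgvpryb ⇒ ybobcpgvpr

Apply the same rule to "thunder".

erthund

Rule — move the last 2 characters to the front (rotate right by 2).
Doing the same to "thunder": "erthund".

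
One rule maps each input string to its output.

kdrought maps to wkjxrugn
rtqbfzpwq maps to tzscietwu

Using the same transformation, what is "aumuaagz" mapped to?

Looking at the pairs, the operation is to reverse the string, then shift every letter 3 places forward in the alphabet (wrapping around).
"aumuaagz" → "zgaaumua" → "cjddxpxd".

cjddxpxd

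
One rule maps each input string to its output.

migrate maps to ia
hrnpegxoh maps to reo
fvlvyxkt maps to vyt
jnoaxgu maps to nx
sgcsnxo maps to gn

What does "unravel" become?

Each output is the input with this applied: keep one character in every 3, starting at position 2 (positions 2nd, 5th, 8th, ...).
Doing the same to "unravel": "nv".

nv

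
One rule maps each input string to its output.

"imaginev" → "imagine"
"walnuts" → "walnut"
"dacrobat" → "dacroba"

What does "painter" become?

painte

In each case the input is transformed by: delete the last character.
So "painter" becomes "painte".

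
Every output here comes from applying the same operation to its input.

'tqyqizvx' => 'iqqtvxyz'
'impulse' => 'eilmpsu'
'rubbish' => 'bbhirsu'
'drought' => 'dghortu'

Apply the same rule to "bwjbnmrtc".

bbcjmnrtw

The pattern: sort the characters into alphabetical order.
Doing the same to "bwjbnmrtc": "bbcjmnrtw".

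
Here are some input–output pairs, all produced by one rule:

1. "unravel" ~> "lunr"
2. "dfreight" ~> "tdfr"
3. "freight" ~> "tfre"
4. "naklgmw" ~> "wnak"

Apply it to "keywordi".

The rule is to move the first 3 characters to the end (rotate left by 3), then keep only the last 4 characters.
Starting from "keywordi": after the first operation, "wordikey"; after the second, "ikey".

ikey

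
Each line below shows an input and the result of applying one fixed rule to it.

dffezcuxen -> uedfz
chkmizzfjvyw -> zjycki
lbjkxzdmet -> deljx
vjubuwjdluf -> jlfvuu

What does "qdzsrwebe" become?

Each output is the input with this applied: keep every other character starting from the first (positions 1st, 3rd, 5th, ...), then move the first 3 characters to the end (rotate left by 3).
Applying both steps to "qdzsrwebe": "qzree", then "eeqzr".

eeqzr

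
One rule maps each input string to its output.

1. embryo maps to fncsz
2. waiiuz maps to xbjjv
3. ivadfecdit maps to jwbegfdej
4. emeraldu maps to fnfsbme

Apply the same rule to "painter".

qbjouf

Each output is the input with this applied: shift every letter 1 place forward in the alphabet (wrapping around), then delete the last character.
"painter" → "qbjoufs" → "qbjouf".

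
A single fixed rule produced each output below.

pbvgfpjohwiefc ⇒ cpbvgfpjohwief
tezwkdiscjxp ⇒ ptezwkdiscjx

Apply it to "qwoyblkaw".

wqwoyblka

Each output is the input with this applied: move the last character to the front.
On "qwoyblkaw" that produces "wqwoyblka".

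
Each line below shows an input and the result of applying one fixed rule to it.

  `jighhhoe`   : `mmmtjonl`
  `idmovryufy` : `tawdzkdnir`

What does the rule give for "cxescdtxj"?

The transformation: move the first 3 characters to the end (rotate left by 3), then shift every letter 5 places forward in the alphabet (wrapping around).
"cxescdtxj" → "scdtxjcxe" → "xhiycohcj".
(Check on "jighhhoe": → "hhhoejig" → "mmmtjonl" ✓)

xhiycohcj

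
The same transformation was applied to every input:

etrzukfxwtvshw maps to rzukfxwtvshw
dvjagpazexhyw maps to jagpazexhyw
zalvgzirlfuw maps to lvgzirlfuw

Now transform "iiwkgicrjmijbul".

wkgicrjmijbul

The transformation: delete the first 2 characters.
Doing the same to "iiwkgicrjmijbul": "wkgicrjmijbul".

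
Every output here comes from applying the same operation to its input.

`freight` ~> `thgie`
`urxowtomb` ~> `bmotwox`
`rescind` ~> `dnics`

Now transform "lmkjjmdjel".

The rule is to delete the first 2 characters, then reverse the string.
For "lmkjjmdjel", step one produces "kjjmdjel"; step two turns that into "lejdmjjk".

lejdmjjk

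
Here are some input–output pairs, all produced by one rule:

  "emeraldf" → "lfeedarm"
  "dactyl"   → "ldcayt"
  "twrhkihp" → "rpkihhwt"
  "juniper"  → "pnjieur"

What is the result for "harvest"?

srheavt

The rule is to sort the characters into reverse alphabetical order, then move the first 2 characters to the end (rotate left by 2).
For "harvest", step one produces "vtsrhea"; step two turns that into "srheavt".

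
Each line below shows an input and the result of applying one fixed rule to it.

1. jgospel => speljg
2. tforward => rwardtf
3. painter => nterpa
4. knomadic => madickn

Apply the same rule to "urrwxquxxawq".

What's happening: move the first 3 characters to the end (rotate left by 3), then delete the last character.
On "urrwxquxxawq": the first step gives "wxquxxawqurr", and the second then gives "wxquxxawqur".

wxquxxawqur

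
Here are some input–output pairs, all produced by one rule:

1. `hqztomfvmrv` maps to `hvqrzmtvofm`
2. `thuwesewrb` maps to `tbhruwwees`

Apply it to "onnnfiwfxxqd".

odnqnxnxffiw

Looking at the pairs, the operation is to take characters alternately from the front and the back (1st, last, 2nd, 2nd-last, ...).
Applying that to "onnnfiwfxxqd" gives "odnqnxnxffiw".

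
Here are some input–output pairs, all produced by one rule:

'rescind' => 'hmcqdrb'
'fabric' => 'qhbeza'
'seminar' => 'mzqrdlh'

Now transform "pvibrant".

zmsouhaq

The pattern: move the last 3 characters to the front (rotate right by 3), then shift every letter 1 place backward in the alphabet (wrapping around).
Working it through for "pvibrant": intermediate "antpvibr", final "zmsouhaq".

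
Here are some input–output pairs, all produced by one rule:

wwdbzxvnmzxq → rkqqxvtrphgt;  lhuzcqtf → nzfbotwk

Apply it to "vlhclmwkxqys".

smpfbwfgqerk

The pattern: move the last 2 characters to the front (rotate right by 2), then shift every letter 6 places backward in the alphabet (wrapping around).
Working it through for "vlhclmwkxqys": intermediate "ysvlhclmwkxq", final "smpfbwfgqerk".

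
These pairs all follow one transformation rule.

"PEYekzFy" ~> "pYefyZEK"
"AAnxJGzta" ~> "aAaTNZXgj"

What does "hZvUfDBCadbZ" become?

The pattern: take characters alternately from the front and the back (1st, last, 2nd, 2nd-last, ...), then flip the case of every letter.
So "hZvUfDBCadbZ" becomes "HzzBVDuAFcdb".
(Check on "AAnxJGzta": → "AaAtnzxGJ" → "aAaTNZXgj" ✓)

HzzBVDuAFcdb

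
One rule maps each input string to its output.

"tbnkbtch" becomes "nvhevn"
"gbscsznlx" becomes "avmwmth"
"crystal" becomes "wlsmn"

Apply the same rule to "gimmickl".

acggcw

The transformation: delete the last 2 characters, then shift every letter 6 places backward in the alphabet (wrapping around).
Working it through for "gimmickl": intermediate "gimmic", final "acggcw".
(Check on "gbscsznlx": → "gbscszn" → "avmwmth" ✓)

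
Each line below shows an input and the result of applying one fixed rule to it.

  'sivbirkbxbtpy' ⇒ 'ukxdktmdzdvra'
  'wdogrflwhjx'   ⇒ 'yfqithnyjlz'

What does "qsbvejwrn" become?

sudxglytp

Each output is the input with this applied: shift every letter 2 places forward in the alphabet (wrapping around).
Applying that to "qsbvejwrn" gives "sudxglytp".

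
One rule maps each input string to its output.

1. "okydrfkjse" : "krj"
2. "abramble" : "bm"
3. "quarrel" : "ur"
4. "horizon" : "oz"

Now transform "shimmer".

The transformation: move the last character to the front, then keep one character in every 3, starting at position 3 (positions 3rd, 6th, 9th, ...).
Working it through for "shimmer": intermediate "rshimme", final "hm".

hm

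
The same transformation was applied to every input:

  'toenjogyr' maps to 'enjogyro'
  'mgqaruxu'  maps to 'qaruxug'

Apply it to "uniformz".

iformzn

Looking at the pairs, the operation is to delete the first character, then move the first character to the end.
For "uniformz" the result is "iformzn".
(Check on "mgqaruxu": → "gqaruxu" → "qaruxug" ✓)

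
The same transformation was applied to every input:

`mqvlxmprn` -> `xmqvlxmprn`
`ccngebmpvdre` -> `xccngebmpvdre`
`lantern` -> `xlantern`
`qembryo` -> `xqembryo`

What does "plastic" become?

xplastic

Each output is the input with this applied: prepend "x".
On "plastic" that produces "xplastic".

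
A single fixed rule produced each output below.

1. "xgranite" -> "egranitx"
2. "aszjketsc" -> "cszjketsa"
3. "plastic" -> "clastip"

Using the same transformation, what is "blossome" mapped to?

elossomb

The transformation: swap the first and last characters.
On "blossome" that produces "elossomb".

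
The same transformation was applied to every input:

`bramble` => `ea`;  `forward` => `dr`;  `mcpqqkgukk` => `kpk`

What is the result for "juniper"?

Rule — move the last 3 characters to the front (rotate right by 3), then keep one character in every 3, starting at position 3 (positions 3rd, 6th, 9th, ...).
For "juniper", step one produces "perjuni"; step two turns that into "rn".

rn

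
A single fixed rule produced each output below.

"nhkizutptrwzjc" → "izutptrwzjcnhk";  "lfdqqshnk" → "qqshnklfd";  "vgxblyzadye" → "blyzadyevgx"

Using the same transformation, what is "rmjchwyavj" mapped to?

What's happening: move the first 3 characters to the end (rotate left by 3).
"rmjchwyavj" → "chwyavjrmj".

chwyavjrmj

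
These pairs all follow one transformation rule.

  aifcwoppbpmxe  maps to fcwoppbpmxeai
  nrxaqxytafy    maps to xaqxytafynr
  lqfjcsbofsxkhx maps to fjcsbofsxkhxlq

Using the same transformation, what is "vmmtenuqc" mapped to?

mtenuqcvm

In each case the input is transformed by: move the first 2 characters to the end (rotate left by 2).
For "vmmtenuqc" the result is "mtenuqcvm".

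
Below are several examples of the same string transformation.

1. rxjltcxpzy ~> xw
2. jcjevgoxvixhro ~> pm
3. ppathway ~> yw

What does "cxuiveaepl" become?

Looking at the pairs, the operation is to shift every letter 2 places backward in the alphabet (wrapping around), then keep only the last 2 characters.
Starting from "cxuiveaepl": after the first operation, "avsgtcycnj"; after the second, "nj".

nj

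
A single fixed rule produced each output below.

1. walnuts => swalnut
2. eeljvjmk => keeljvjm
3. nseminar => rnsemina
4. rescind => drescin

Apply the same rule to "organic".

corgani

What's happening: move the last character to the front.
For "organic" the result is "corgani".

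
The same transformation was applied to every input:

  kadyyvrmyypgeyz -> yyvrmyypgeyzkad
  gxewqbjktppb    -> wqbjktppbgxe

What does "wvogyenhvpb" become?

gyenhvpbwvo

What's happening: move the first 3 characters to the end (rotate left by 3).
Doing the same to "wvogyenhvpb": "gyenhvpbwvo".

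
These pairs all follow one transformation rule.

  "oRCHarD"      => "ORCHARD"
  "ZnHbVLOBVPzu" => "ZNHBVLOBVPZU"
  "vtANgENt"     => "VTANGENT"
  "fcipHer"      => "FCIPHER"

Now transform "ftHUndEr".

Rule — convert every letter to uppercase.
On "ftHUndEr" that produces "FTHUNDER".

FTHUNDER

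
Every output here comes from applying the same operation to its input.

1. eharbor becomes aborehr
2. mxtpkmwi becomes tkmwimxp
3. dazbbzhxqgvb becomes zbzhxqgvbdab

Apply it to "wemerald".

Rule — move the first 3 characters to the end (rotate left by 3), then swap the first and last characters.
So "wemerald" becomes "mraldwee".

mraldwee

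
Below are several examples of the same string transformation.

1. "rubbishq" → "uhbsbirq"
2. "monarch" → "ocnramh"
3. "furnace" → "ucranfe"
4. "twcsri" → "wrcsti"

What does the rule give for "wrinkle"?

rliknwe

Looking at the pairs, the operation is to take characters alternately from the front and the back (1st, last, 2nd, 2nd-last, ...), then move the first 2 characters to the end (rotate left by 2).
So "wrinkle" becomes "rliknwe".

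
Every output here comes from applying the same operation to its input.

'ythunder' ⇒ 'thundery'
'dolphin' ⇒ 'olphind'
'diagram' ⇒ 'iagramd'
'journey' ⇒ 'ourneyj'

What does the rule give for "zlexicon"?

lexiconz

In each case the input is transformed by: move the first character to the end.
So "zlexicon" becomes "lexiconz".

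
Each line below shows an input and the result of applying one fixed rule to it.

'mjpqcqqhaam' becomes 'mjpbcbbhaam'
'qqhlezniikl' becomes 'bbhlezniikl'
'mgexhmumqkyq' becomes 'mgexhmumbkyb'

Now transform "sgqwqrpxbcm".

sgbwbrpxbcm

Looking at the pairs, the operation is to replace every "q" with "b".
On "sgqwqrpxbcm" that produces "sgbwbrpxbcm".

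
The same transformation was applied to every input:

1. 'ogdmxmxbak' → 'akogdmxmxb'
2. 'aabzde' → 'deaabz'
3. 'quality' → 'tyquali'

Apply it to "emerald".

ldemera

What's happening: move the last 2 characters to the front (rotate right by 2).
"emerald" → "ldemera".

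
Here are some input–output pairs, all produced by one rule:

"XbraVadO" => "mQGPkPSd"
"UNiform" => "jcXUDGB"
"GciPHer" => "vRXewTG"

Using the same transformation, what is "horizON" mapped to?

WDGXOdc

In each case the input is transformed by: shift every letter 11 places backward in the alphabet (wrapping around), then flip the case of every letter.
For "horizON", step one produces "wdgxoDC"; step two turns that into "WDGXOdc".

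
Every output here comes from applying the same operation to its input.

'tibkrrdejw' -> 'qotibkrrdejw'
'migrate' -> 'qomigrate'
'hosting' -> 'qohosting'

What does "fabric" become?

qofabric

Looking at the pairs, the operation is to prepend "qo".
On "fabric" that produces "qofabric".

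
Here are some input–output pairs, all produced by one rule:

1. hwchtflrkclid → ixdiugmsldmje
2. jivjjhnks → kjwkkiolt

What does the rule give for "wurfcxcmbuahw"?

xvsgdydncvbix

The pattern: shift every letter 1 place forward in the alphabet (wrapping around).
Doing the same to "wurfcxcmbuahw": "xvsgdydncvbix".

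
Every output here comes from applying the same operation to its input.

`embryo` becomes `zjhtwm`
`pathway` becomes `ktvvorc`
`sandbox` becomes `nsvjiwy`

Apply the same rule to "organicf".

In each case the input is transformed by: shift every letter 5 places backward in the alphabet (wrapping around), then take characters alternately from the front and the back (1st, last, 2nd, 2nd-last, ...).
"organicf" → "jmbvidxa" → "jamxbdvi".

jamxbdvi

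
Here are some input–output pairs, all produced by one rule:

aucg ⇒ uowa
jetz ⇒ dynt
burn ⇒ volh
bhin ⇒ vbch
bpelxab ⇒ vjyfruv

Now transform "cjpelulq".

In each case the input is transformed by: shift every letter 6 places backward in the alphabet (wrapping around).
Doing the same to "cjpelulq": "wdjyfofk".

wdjyfofk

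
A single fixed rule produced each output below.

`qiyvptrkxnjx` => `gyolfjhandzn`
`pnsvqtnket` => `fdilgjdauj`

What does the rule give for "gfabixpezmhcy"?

Rule — shift every letter 10 places backward in the alphabet (wrapping around).
Applying that to "gfabixpezmhcy" gives "wvqrynfupcxso".

wvqrynfupcxso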